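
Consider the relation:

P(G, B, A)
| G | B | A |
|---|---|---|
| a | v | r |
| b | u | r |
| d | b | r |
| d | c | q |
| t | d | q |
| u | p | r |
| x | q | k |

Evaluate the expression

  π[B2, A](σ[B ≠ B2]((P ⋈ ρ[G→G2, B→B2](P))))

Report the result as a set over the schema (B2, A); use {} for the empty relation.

{(b, r), (c, q), (d, q), (p, r), (u, r), (v, r)}

ρ[G→G2, B→B2]: schema becomes (G2, B2, A); tuples unchanged.
P ⋈ ρ[G→G2, B→B2](P) (natural join on A): {(a, v, r, a, v), (a, v, r, b, u), (a, v, r, d, b), (a, v, r, u, p), (b, u, r, a, v), (b, u, r, b, u), (b, u, r, d, b), (b, u, r, u, p), (d, b, r, a, v), (d, b, r, b, u), (d, b, r, d, b), (d, b, r, u, p), (d, c, q, d, c), (d, c, q, t, d), (t, d, q, d, c), (t, d, q, t, d), (u, p, r, a, v), (u, p, r, b, u), (u, p, r, d, b), (u, p, r, u, p), (x, q, k, x, q)}
σ[B ≠ B2]: keep tuples satisfying B ≠ B2 → {(a, v, r, b, u), (a, v, r, d, b), (a, v, r, u, p), (b, u, r, a, v), (b, u, r, d, b), (b, u, r, u, p), (d, b, r, a, v), (d, b, r, b, u), (d, b, r, u, p), (d, c, q, t, d), (t, d, q, d, c), (u, p, r, a, v), (u, p, r, b, u), (u, p, r, d, b)}
π[B2, A]: project onto (B2, A) (8 duplicate(s) eliminated) → {(b, r), (c, q), (d, q), (p, r), (u, r), (v, r)}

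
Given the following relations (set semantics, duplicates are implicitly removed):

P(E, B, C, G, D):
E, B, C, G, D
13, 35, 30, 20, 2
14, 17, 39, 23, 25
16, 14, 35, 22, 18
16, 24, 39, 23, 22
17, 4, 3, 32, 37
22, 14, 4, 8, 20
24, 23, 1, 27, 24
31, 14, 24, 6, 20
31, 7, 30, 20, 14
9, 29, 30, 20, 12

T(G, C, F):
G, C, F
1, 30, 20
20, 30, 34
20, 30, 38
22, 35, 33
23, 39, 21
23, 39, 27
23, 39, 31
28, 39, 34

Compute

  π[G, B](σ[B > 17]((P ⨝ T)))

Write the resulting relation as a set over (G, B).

{(20, 29), (20, 35), (23, 24)}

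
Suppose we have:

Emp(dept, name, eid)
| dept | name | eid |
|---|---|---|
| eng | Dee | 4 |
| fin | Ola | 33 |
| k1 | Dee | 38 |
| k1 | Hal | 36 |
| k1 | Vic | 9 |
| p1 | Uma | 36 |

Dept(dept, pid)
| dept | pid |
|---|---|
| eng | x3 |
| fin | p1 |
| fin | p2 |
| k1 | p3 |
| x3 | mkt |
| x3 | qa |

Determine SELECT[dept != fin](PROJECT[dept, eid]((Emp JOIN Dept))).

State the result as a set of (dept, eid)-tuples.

{(eng, 4), (k1, 36), (k1, 38), (k1, 9)}

Emp ⋈ Dept (natural join on dept): {(eng, Dee, 4, x3), (fin, Ola, 33, p1), (fin, Ola, 33, p2), (k1, Dee, 38, p3), (k1, Hal, 36, p3), (k1, Vic, 9, p3)}
Projecting to dept, eid (1 duplicate(s) eliminated): {(eng, 4), (fin, 33), (k1, 36), (k1, 38), (k1, 9)}
Filtering on dept != fin leaves {(eng, 4), (k1, 36), (k1, 38), (k1, 9)}.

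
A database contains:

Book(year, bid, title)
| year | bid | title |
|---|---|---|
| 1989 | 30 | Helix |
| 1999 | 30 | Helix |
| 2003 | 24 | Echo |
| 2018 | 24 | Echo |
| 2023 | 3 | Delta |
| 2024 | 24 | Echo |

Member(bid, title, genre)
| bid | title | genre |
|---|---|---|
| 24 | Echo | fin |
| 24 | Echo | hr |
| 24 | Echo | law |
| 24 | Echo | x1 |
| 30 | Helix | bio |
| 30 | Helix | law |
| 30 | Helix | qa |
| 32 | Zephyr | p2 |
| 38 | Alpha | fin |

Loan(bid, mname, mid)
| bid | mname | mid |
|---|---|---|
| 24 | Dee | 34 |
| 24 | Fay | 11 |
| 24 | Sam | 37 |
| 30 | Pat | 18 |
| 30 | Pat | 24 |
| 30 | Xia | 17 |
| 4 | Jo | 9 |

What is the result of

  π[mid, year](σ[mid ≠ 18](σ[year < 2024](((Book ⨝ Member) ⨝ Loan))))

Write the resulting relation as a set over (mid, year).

{(11, 2003), (11, 2018), (17, 1989), (17, 1999), (24, 1989), (24, 1999), (34, 2003), (34, 2018), (37, 2003), (37, 2018)}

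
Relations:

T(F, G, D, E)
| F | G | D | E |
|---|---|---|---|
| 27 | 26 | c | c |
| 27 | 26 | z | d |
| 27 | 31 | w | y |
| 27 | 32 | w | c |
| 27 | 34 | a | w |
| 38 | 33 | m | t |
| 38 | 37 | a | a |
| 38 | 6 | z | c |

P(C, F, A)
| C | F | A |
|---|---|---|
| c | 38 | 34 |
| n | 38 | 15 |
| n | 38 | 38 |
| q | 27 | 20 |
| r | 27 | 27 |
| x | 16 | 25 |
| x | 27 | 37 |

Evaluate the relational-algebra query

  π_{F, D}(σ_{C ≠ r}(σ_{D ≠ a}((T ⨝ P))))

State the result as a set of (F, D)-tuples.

{(27, c), (27, w), (27, z), (38, m), (38, z)}

T ⋈ P (natural join on F): {(27, 26, c, c, q, 20), (27, 26, c, c, r, 27), (27, 26, c, c, x, 37), (27, 26, z, d, q, 20), (27, 26, z, d, r, 27), (27, 26, z, d, x, 37), (27, 31, w, y, q, 20), (27, 31, w, y, r, 27), (27, 31, w, y, x, 37), (27, 32, w, c, q, 20), (27, 32, w, c, r, 27), (27, 32, w, c, x, 37), (27, 34, a, w, q, 20), (27, 34, a, w, r, 27), (27, 34, a, w, x, 37), (38, 33, m, t, c, 34), (38, 33, m, t, n, 15), (38, 33, m, t, n, 38), (38, 37, a, a, c, 34), (38, 37, a, a, n, 15), (38, 37, a, a, n, 38), (38, 6, z, c, c, 34), (38, 6, z, c, n, 15), (38, 6, z, c, n, 38)}
Apply σ_{D ≠ a}; surviving tuples: {(27, 26, c, c, q, 20), (27, 26, c, c, r, 27), (27, 26, c, c, x, 37), (27, 26, z, d, q, 20), (27, 26, z, d, r, 27), (27, 26, z, d, x, 37), (27, 31, w, y, q, 20), (27, 31, w, y, r, 27), (27, 31, w, y, x, 37), (27, 32, w, c, q, 20), (27, 32, w, c, r, 27), (27, 32, w, c, x, 37), (38, 33, m, t, c, 34), (38, 33, m, t, n, 15), (38, 33, m, t, n, 38), (38, 6, z, c, c, 34), (38, 6, z, c, n, 15), (38, 6, z, c, n, 38)}
Apply σ_{C ≠ r}; surviving tuples: {(27, 26, c, c, q, 20), (27, 26, c, c, x, 37), (27, 26, z, d, q, 20), (27, 26, z, d, x, 37), (27, 31, w, y, q, 20), (27, 31, w, y, x, 37), (27, 32, w, c, q, 20), (27, 32, w, c, x, 37), (38, 33, m, t, c, 34), (38, 33, m, t, n, 15), (38, 33, m, t, n, 38), (38, 6, z, c, c, 34), (38, 6, z, c, n, 15), (38, 6, z, c, n, 38)}
Keep only column(s) F, D (9 duplicate(s) eliminated): {(27, c), (27, w), (27, z), (38, m), (38, z)}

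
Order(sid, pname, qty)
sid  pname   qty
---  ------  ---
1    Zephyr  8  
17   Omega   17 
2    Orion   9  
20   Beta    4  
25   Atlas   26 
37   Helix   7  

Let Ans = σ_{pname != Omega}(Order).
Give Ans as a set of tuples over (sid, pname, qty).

{(1, Zephyr, 8), (2, Orion, 9), (20, Beta, 4), (25, Atlas, 26), (37, Helix, 7)}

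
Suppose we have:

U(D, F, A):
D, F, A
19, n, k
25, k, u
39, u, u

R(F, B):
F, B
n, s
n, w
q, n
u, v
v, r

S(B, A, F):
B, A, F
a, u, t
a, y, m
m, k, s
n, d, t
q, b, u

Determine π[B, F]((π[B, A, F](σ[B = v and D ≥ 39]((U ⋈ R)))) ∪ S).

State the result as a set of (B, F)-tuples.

{(a, m), (a, t), (m, s), (n, t), (q, u), (v, u)}

Natural join on F: {(19, n, k, s), (19, n, k, w), (39, u, u, v)}
Filtering on B = v and D ≥ 39 leaves {(39, u, u, v)}.
Projecting to B, A, F: {(v, u, u)}
Union: {(v, u, u)} with {(a, u, t), (a, y, m), (m, k, s), (n, d, t), (q, b, u)} → {(a, u, t), (a, y, m), (m, k, s), (n, d, t), (q, b, u), (v, u, u)}
Projecting to B, F: {(a, m), (a, t), (m, s), (n, t), (q, u), (v, u)}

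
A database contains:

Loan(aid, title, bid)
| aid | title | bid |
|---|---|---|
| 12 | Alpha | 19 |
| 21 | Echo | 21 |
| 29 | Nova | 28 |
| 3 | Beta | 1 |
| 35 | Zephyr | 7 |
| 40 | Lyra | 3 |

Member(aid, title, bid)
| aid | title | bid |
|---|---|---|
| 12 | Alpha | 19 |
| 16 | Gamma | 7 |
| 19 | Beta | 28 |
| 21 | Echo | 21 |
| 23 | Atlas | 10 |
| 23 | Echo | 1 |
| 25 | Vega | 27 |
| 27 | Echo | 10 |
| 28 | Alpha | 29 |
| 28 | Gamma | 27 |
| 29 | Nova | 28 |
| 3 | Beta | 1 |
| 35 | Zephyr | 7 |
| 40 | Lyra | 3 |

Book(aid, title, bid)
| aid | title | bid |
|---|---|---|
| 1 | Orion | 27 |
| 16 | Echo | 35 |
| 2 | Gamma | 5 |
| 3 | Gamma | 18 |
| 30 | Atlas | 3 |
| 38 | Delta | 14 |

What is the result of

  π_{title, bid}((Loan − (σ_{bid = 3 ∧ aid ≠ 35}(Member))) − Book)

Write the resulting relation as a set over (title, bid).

{(Alpha, 19), (Beta, 1), (Echo, 21), (Nova, 28), (Zephyr, 7)}

Apply σ_{bid = 3 ∧ aid ≠ 35}; surviving tuples: {(40, Lyra, 3)}
Taking the difference: {(12, Alpha, 19), (21, Echo, 21), (29, Nova, 28), (3, Beta, 1), (35, Zephyr, 7)}
Taking the difference: {(12, Alpha, 19), (21, Echo, 21), (29, Nova, 28), (3, Beta, 1), (35, Zephyr, 7)}
π[title, bid]: project onto (title, bid) → {(Alpha, 19), (Beta, 1), (Echo, 21), (Nova, 28), (Zephyr, 7)}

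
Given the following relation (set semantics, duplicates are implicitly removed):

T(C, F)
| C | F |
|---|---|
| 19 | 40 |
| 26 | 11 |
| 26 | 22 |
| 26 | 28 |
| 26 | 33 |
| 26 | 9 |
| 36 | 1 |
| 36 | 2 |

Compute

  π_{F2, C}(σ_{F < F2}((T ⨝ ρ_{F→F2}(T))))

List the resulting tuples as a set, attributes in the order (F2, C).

{(11, 26), (2, 36), (22, 26), (28, 26), (33, 26)}

ρ[F→F2]: schema becomes (C, F2); tuples unchanged.
T ⋈ ρ_{F→F2}(T) (natural join on C): {(19, 40, 40), (26, 11, 11), (26, 11, 22), (26, 11, 28), (26, 11, 33), (26, 11, 9), (26, 22, 11), (26, 22, 22), (26, 22, 28), (26, 22, 33), (26, 22, 9), (26, 28, 11), (26, 28, 22), (26, 28, 28), (26, 28, 33), (26, 28, 9), (26, 33, 11), (26, 33, 22), (26, 33, 28), (26, 33, 33), (26, 33, 9), (26, 9, 11), (26, 9, 22), (26, 9, 28), (26, 9, 33), (26, 9, 9), (36, 1, 1), (36, 1, 2), (36, 2, 1), (36, 2, 2)}
Selection F < F2: {(26, 11, 22), (26, 11, 28), (26, 11, 33), (26, 22, 28), (26, 22, 33), (26, 28, 33), (26, 9, 11), (26, 9, 22), (26, 9, 28), (26, 9, 33), (36, 1, 2)}
π[F2, C]: project onto (F2, C) (6 duplicate(s) eliminated) → {(11, 26), (2, 36), (22, 26), (28, 26), (33, 26)}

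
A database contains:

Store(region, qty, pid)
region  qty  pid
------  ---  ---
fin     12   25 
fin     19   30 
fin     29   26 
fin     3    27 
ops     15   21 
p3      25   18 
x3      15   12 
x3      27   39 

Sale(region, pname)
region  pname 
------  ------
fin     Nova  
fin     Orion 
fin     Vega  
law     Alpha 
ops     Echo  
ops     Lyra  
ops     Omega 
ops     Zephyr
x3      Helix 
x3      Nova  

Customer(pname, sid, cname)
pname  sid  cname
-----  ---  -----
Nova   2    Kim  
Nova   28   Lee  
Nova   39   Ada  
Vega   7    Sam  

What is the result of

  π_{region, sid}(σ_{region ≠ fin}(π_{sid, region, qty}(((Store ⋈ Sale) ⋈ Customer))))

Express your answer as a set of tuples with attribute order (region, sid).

{(x3, 2), (x3, 28), (x3, 39)}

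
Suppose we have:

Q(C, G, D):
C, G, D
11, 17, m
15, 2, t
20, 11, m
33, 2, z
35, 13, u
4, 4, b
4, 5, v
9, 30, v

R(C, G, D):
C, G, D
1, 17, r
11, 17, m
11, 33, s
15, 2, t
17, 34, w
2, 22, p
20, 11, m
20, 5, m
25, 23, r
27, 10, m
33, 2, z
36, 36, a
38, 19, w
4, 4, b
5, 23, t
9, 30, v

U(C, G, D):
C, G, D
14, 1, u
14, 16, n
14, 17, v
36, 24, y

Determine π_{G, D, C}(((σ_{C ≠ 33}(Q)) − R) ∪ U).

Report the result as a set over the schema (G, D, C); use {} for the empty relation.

σ[C ≠ 33]: keep tuples satisfying C ≠ 33 → {(11, 17, m), (15, 2, t), (20, 11, m), (35, 13, u), (4, 4, b), (4, 5, v), (9, 30, v)}
Difference: {(11, 17, m), (15, 2, t), (20, 11, m), (35, 13, u), (4, 4, b), (4, 5, v), (9, 30, v)} with {(1, 17, r), (11, 17, m), (11, 33, s), (15, 2, t), (17, 34, w), (2, 22, p), (20, 11, m), (20, 5, m), (25, 23, r), (27, 10, m), (33, 2, z), (36, 36, a), (38, 19, w), (4, 4, b), (5, 23, t), (9, 30, v)} → {(35, 13, u), (4, 5, v)}
Union: {(35, 13, u), (4, 5, v)} with {(14, 1, u), (14, 16, n), (14, 17, v), (36, 24, y)} → {(14, 1, u), (14, 16, n), (14, 17, v), (35, 13, u), (36, 24, y), (4, 5, v)}
Keep only column(s) G, D, C: {(1, u, 14), (13, u, 35), (16, n, 14), (17, v, 14), (24, y, 36), (5, v, 4)}

{(1, u, 14), (13, u, 35), (16, n, 14), (17, v, 14), (24, y, 36), (5, v, 4)}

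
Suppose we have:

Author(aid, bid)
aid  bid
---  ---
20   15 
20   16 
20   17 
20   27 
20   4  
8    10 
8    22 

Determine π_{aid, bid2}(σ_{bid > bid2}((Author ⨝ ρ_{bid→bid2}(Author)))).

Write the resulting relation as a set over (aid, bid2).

ρ[bid→bid2]: schema becomes (aid, bid2); tuples unchanged.
Joining Author and ρ_{bid→bid2}(Author) on aid yields {(20, 15, 15), (20, 15, 16), (20, 15, 17), (20, 15, 27), (20, 15, 4), (20, 16, 15), (20, 16, 16), (20, 16, 17), (20, 16, 27), (20, 16, 4), (20, 17, 15), (20, 17, 16), (20, 17, 17), (20, 17, 27), (20, 17, 4), (20, 27, 15), (20, 27, 16), (20, 27, 17), (20, 27, 27), (20, 27, 4), (20, 4, 15), (20, 4, 16), (20, 4, 17), (20, 4, 27), (20, 4, 4), (8, 10, 10), (8, 10, 22), (8, 22, 10), (8, 22, 22)}.
Selection bid > bid2: {(20, 15, 4), (20, 16, 15), (20, 16, 4), (20, 17, 15), (20, 17, 16), (20, 17, 4), (20, 27, 15), (20, 27, 16), (20, 27, 17), (20, 27, 4), (8, 22, 10)}
Projecting to aid, bid2 (6 duplicate(s) eliminated): {(20, 15), (20, 16), (20, 17), (20, 4), (8, 10)}

{(20, 15), (20, 16), (20, 17), (20, 4), (8, 10)}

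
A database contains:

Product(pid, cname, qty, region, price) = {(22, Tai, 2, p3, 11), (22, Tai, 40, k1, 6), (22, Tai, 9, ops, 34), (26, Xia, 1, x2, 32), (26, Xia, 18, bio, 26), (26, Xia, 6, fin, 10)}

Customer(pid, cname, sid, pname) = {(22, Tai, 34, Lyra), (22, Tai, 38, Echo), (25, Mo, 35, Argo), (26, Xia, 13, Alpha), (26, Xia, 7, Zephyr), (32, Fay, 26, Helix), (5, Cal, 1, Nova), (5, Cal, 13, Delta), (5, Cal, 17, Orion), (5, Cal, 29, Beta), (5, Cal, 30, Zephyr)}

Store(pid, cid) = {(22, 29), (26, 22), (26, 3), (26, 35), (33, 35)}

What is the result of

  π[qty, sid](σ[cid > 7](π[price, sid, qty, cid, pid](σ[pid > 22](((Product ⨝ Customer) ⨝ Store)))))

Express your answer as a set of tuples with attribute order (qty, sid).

{(1, 13), (1, 7), (18, 13), (18, 7), (6, 13), (6, 7)}

Joining Product and Customer on pid, cname yields {(22, Tai, 2, p3, 11, 34, Lyra), (22, Tai, 2, p3, 11, 38, Echo), (22, Tai, 40, k1, 6, 34, Lyra), (22, Tai, 40, k1, 6, 38, Echo), (22, Tai, 9, ops, 34, 34, Lyra), (22, Tai, 9, ops, 34, 38, Echo), (26, Xia, 1, x2, 32, 13, Alpha), (26, Xia, 1, x2, 32, 7, Zephyr), (26, Xia, 18, bio, 26, 13, Alpha), (26, Xia, 18, bio, 26, 7, Zephyr), (26, Xia, 6, fin, 10, 13, Alpha), (26, Xia, 6, fin, 10, 7, Zephyr)}.
Joining (Product ⨝ Customer) and Store on pid yields {(22, Tai, 2, p3, 11, 34, Lyra, 29), (22, Tai, 2, p3, 11, 38, Echo, 29), (22, Tai, 40, k1, 6, 34, Lyra, 29), (22, Tai, 40, k1, 6, 38, Echo, 29), (22, Tai, 9, ops, 34, 34, Lyra, 29), (22, Tai, 9, ops, 34, 38, Echo, 29), (26, Xia, 1, x2, 32, 13, Alpha, 22), (26, Xia, 1, x2, 32, 13, Alpha, 3), (26, Xia, 1, x2, 32, 13, Alpha, 35), (26, Xia, 1, x2, 32, 7, Zephyr, 22), (26, Xia, 1, x2, 32, 7, Zephyr, 3), (26, Xia, 1, x2, 32, 7, Zephyr, 35), (26, Xia, 18, bio, 26, 13, Alpha, 22), (26, Xia, 18, bio, 26, 13, Alpha, 3), (26, Xia, 18, bio, 26, 13, Alpha, 35), (26, Xia, 18, bio, 26, 7, Zephyr, 22), (26, Xia, 18, bio, 26, 7, Zephyr, 3), (26, Xia, 18, bio, 26, 7, Zephyr, 35), (26, Xia, 6, fin, 10, 13, Alpha, 22), (26, Xia, 6, fin, 10, 13, Alpha, 3), (26, Xia, 6, fin, 10, 13, Alpha, 35), (26, Xia, 6, fin, 10, 7, Zephyr, 22), (26, Xia, 6, fin, 10, 7, Zephyr, 3), (26, Xia, 6, fin, 10, 7, Zephyr, 35)}.
σ[pid > 22]: keep tuples satisfying pid > 22 → {(26, Xia, 1, x2, 32, 13, Alpha, 22), (26, Xia, 1, x2, 32, 13, Alpha, 3), (26, Xia, 1, x2, 32, 13, Alpha, 35), (26, Xia, 1, x2, 32, 7, Zephyr, 22), (26, Xia, 1, x2, 32, 7, Zephyr, 3), (26, Xia, 1, x2, 32, 7, Zephyr, 35), (26, Xia, 18, bio, 26, 13, Alpha, 22), (26, Xia, 18, bio, 26, 13, Alpha, 3), (26, Xia, 18, bio, 26, 13, Alpha, 35), (26, Xia, 18, bio, 26, 7, Zephyr, 22), (26, Xia, 18, bio, 26, 7, Zephyr, 3), (26, Xia, 18, bio, 26, 7, Zephyr, 35), (26, Xia, 6, fin, 10, 13, Alpha, 22), (26, Xia, 6, fin, 10, 13, Alpha, 3), (26, Xia, 6, fin, 10, 13, Alpha, 35), (26, Xia, 6, fin, 10, 7, Zephyr, 22), (26, Xia, 6, fin, 10, 7, Zephyr, 3), (26, Xia, 6, fin, 10, 7, Zephyr, 35)}
Projecting to price, sid, qty, cid, pid: {(10, 13, 6, 22, 26), (10, 13, 6, 3, 26), (10, 13, 6, 35, 26), (10, 7, 6, 22, 26), (10, 7, 6, 3, 26), (10, 7, 6, 35, 26), (26, 13, 18, 22, 26), (26, 13, 18, 3, 26), (26, 13, 18, 35, 26), (26, 7, 18, 22, 26), (26, 7, 18, 3, 26), (26, 7, 18, 35, 26), (32, 13, 1, 22, 26), (32, 13, 1, 3, 26), (32, 13, 1, 35, 26), (32, 7, 1, 22, 26), (32, 7, 1, 3, 26), (32, 7, 1, 35, 26)}
σ[cid > 7]: keep tuples satisfying cid > 7 → {(10, 13, 6, 22, 26), (10, 13, 6, 35, 26), (10, 7, 6, 22, 26), (10, 7, 6, 35, 26), (26, 13, 18, 22, 26), (26, 13, 18, 35, 26), (26, 7, 18, 22, 26), (26, 7, 18, 35, 26), (32, 13, 1, 22, 26), (32, 13, 1, 35, 26), (32, 7, 1, 22, 26), (32, 7, 1, 35, 26)}
Projecting to qty, sid (6 duplicate(s) eliminated): {(1, 13), (1, 7), (18, 13), (18, 7), (6, 13), (6, 7)}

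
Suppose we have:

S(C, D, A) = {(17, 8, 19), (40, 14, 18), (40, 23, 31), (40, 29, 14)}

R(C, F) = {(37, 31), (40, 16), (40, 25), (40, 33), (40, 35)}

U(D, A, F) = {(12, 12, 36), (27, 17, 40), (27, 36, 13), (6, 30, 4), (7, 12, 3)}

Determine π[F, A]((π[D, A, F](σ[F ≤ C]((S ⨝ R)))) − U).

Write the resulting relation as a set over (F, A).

{(16, 14), (16, 18), (16, 31), (25, 14), (25, 18), (25, 31), (33, 14), (33, 18), (33, 31), (35, 14), (35, 18), (35, 31)}

Joining S and R on C yields {(40, 14, 18, 16), (40, 14, 18, 25), (40, 14, 18, 33), (40, 14, 18, 35), (40, 23, 31, 16), (40, 23, 31, 25), (40, 23, 31, 33), (40, 23, 31, 35), (40, 29, 14, 16), (40, 29, 14, 25), (40, 29, 14, 33), (40, 29, 14, 35)}.
Apply σ_{F ≤ C}; surviving tuples: {(40, 14, 18, 16), (40, 14, 18, 25), (40, 14, 18, 33), (40, 14, 18, 35), (40, 23, 31, 16), (40, 23, 31, 25), (40, 23, 31, 33), (40, 23, 31, 35), (40, 29, 14, 16), (40, 29, 14, 25), (40, 29, 14, 33), (40, 29, 14, 35)}
π_{D, A, F} gives {(14, 18, 16), (14, 18, 25), (14, 18, 33), (14, 18, 35), (23, 31, 16), (23, 31, 25), (23, 31, 33), (23, 31, 35), (29, 14, 16), (29, 14, 25), (29, 14, 33), (29, 14, 35)}.
Taking the difference: {(14, 18, 16), (14, 18, 25), (14, 18, 33), (14, 18, 35), (23, 31, 16), (23, 31, 25), (23, 31, 33), (23, 31, 35), (29, 14, 16), (29, 14, 25), (29, 14, 33), (29, 14, 35)}
π_{F, A} gives {(16, 14), (16, 18), (16, 31), (25, 14), (25, 18), (25, 31), (33, 14), (33, 18), (33, 31), (35, 14), (35, 18), (35, 31)}.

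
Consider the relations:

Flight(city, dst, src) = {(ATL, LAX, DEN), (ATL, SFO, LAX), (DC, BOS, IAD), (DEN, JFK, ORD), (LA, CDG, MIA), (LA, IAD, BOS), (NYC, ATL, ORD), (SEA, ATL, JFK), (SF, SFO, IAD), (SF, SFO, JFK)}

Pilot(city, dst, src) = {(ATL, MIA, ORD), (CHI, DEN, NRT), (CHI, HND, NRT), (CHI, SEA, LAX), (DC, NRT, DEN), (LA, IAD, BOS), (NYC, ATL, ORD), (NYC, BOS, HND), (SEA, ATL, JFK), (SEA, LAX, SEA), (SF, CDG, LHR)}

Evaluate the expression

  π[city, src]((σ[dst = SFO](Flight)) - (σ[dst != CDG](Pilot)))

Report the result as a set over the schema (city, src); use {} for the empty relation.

{(ATL, LAX), (SF, IAD), (SF, JFK)}

σ[dst = SFO]: keep tuples satisfying dst = SFO → {(ATL, SFO, LAX), (SF, SFO, IAD), (SF, SFO, JFK)}
σ[dst != CDG]: keep tuples satisfying dst != CDG → {(ATL, MIA, ORD), (CHI, DEN, NRT), (CHI, HND, NRT), (CHI, SEA, LAX), (DC, NRT, DEN), (LA, IAD, BOS), (NYC, ATL, ORD), (NYC, BOS, HND), (SEA, ATL, JFK), (SEA, LAX, SEA)}
Set difference of the two operands is {(ATL, SFO, LAX), (SF, SFO, IAD), (SF, SFO, JFK)}.
π_{city, src} gives {(ATL, LAX), (SF, IAD), (SF, JFK)}.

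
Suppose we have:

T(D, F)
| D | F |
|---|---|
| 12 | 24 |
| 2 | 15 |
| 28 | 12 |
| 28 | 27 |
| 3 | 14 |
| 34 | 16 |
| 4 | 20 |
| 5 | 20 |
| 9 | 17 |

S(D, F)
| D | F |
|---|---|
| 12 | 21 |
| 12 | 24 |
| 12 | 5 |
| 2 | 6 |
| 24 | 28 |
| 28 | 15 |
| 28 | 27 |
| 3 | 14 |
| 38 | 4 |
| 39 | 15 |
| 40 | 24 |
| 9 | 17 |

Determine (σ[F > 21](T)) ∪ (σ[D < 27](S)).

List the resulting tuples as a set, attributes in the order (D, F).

{(12, 21), (12, 24), (12, 5), (2, 6), (24, 28), (28, 27), (3, 14), (9, 17)}

Selection F > 21: {(12, 24), (28, 27)}
Selection D < 27: {(12, 21), (12, 24), (12, 5), (2, 6), (24, 28), (3, 14), (9, 17)}
Taking the union: {(12, 21), (12, 24), (12, 5), (2, 6), (24, 28), (28, 27), (3, 14), (9, 17)}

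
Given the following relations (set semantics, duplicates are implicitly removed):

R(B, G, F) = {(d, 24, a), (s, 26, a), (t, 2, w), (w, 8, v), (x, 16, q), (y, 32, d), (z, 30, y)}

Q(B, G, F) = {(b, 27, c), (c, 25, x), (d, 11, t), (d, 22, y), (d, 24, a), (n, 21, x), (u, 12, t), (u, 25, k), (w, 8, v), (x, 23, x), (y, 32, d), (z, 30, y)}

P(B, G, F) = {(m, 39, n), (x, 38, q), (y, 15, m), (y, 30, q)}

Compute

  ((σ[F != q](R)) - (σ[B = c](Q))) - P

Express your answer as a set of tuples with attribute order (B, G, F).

Selection F != q: {(d, 24, a), (s, 26, a), (t, 2, w), (w, 8, v), (y, 32, d), (z, 30, y)}
Selection B = c: {(c, 25, x)}
Taking the difference: {(d, 24, a), (s, 26, a), (t, 2, w), (w, 8, v), (y, 32, d), (z, 30, y)}
Taking the difference: {(d, 24, a), (s, 26, a), (t, 2, w), (w, 8, v), (y, 32, d), (z, 30, y)}

{(d, 24, a), (s, 26, a), (t, 2, w), (w, 8, v), (y, 32, d), (z, 30, y)}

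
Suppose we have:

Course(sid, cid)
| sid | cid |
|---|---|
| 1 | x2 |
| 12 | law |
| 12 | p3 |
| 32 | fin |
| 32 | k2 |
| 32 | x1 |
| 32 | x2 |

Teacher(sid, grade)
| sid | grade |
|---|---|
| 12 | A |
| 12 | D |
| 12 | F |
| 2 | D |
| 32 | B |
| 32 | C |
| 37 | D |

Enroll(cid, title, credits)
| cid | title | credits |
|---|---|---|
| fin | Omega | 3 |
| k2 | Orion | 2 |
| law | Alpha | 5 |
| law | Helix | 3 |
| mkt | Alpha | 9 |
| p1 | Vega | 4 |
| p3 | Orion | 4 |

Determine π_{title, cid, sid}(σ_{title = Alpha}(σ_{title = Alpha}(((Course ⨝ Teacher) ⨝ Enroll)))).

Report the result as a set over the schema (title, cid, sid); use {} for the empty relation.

Course ⋈ Teacher (natural join on sid): {(12, law, A), (12, law, D), (12, law, F), (12, p3, A), (12, p3, D), (12, p3, F), (32, fin, B), (32, fin, C), (32, k2, B), (32, k2, C), (32, x1, B), (32, x1, C), (32, x2, B), (32, x2, C)}
(Course ⨝ Teacher) ⋈ Enroll (natural join on cid): {(12, law, A, Alpha, 5), (12, law, A, Helix, 3), (12, law, D, Alpha, 5), (12, law, D, Helix, 3), (12, law, F, Alpha, 5), (12, law, F, Helix, 3), (12, p3, A, Orion, 4), (12, p3, D, Orion, 4), (12, p3, F, Orion, 4), (32, fin, B, Omega, 3), (32, fin, C, Omega, 3), (32, k2, B, Orion, 2), (32, k2, C, Orion, 2)}
Selection title = Alpha: {(12, law, A, Alpha, 5), (12, law, D, Alpha, 5), (12, law, F, Alpha, 5)}
Selection title = Alpha: {(12, law, A, Alpha, 5), (12, law, D, Alpha, 5), (12, law, F, Alpha, 5)}
π_{title, cid, sid} gives {(Alpha, law, 12)} (2 duplicate(s) eliminated).

{(Alpha, law, 12)}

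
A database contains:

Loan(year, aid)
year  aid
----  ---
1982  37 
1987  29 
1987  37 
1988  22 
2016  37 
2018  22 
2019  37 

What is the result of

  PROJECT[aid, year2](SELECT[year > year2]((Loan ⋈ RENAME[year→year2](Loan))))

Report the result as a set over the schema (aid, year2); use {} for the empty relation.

{(22, 1988), (37, 1982), (37, 1987), (37, 2016)}

ρ[year→year2]: schema becomes (year2, aid); tuples unchanged.
Natural join on aid: {(1982, 37, 1982), (1982, 37, 1987), (1982, 37, 2016), (1982, 37, 2019), (1987, 29, 1987), (1987, 37, 1982), (1987, 37, 1987), (1987, 37, 2016), (1987, 37, 2019), (1988, 22, 1988), (1988, 22, 2018), (2016, 37, 1982), (2016, 37, 1987), (2016, 37, 2016), (2016, 37, 2019), (2018, 22, 1988), (2018, 22, 2018), (2019, 37, 1982), (2019, 37, 1987), (2019, 37, 2016), (2019, 37, 2019)}
Apply σ_{year > year2}; surviving tuples: {(1987, 37, 1982), (2016, 37, 1982), (2016, 37, 1987), (2018, 22, 1988), (2019, 37, 1982), (2019, 37, 1987), (2019, 37, 2016)}
Keep only column(s) aid, year2 (3 duplicate(s) eliminated): {(22, 1988), (37, 1982), (37, 1987), (37, 2016)}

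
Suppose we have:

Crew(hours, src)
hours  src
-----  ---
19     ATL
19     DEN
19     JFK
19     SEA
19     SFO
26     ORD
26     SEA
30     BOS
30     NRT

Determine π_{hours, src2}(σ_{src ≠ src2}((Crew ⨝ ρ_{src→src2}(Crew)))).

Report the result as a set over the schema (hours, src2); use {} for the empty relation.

ρ[src→src2]: schema becomes (hours, src2); tuples unchanged.
Natural join on hours: {(19, ATL, ATL), (19, ATL, DEN), (19, ATL, JFK), (19, ATL, SEA), (19, ATL, SFO), (19, DEN, ATL), (19, DEN, DEN), (19, DEN, JFK), (19, DEN, SEA), (19, DEN, SFO), (19, JFK, ATL), (19, JFK, DEN), (19, JFK, JFK), (19, JFK, SEA), (19, JFK, SFO), (19, SEA, ATL), (19, SEA, DEN), (19, SEA, JFK), (19, SEA, SEA), (19, SEA, SFO), (19, SFO, ATL), (19, SFO, DEN), (19, SFO, JFK), (19, SFO, SEA), (19, SFO, SFO), (26, ORD, ORD), (26, ORD, SEA), (26, SEA, ORD), (26, SEA, SEA), (30, BOS, BOS), (30, BOS, NRT), (30, NRT, BOS), (30, NRT, NRT)}
Filtering on src ≠ src2 leaves {(19, ATL, DEN), (19, ATL, JFK), (19, ATL, SEA), (19, ATL, SFO), (19, DEN, ATL), (19, DEN, JFK), (19, DEN, SEA), (19, DEN, SFO), (19, JFK, ATL), (19, JFK, DEN), (19, JFK, SEA), (19, JFK, SFO), (19, SEA, ATL), (19, SEA, DEN), (19, SEA, JFK), (19, SEA, SFO), (19, SFO, ATL), (19, SFO, DEN), (19, SFO, JFK), (19, SFO, SEA), (26, ORD, SEA), (26, SEA, ORD), (30, BOS, NRT), (30, NRT, BOS)}.
Projecting to hours, src2 (15 duplicate(s) eliminated): {(19, ATL), (19, DEN), (19, JFK), (19, SEA), (19, SFO), (26, ORD), (26, SEA), (30, BOS), (30, NRT)}

{(19, ATL), (19, DEN), (19, JFK), (19, SEA), (19, SFO), (26, ORD), (26, SEA), (30, BOS), (30, NRT)}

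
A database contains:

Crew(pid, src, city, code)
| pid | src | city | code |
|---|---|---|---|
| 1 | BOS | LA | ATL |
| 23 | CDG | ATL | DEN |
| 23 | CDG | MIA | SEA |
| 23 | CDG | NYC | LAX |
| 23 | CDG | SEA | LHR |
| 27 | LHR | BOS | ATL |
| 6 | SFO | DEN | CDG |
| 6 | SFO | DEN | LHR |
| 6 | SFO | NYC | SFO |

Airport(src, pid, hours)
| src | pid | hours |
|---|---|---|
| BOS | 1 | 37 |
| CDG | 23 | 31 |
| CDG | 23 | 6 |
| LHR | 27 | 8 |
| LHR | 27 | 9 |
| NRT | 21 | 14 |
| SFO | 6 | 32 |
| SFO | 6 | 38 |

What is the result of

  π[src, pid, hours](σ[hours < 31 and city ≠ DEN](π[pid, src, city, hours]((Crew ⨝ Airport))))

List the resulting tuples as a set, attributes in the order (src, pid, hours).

{(CDG, 23, 6), (LHR, 27, 8), (LHR, 27, 9)}

Natural join on pid, src: {(1, BOS, LA, ATL, 37), (23, CDG, ATL, DEN, 31), (23, CDG, ATL, DEN, 6), (23, CDG, MIA, SEA, 31), (23, CDG, MIA, SEA, 6), (23, CDG, NYC, LAX, 31), (23, CDG, NYC, LAX, 6), (23, CDG, SEA, LHR, 31), (23, CDG, SEA, LHR, 6), (27, LHR, BOS, ATL, 8), (27, LHR, BOS, ATL, 9), (6, SFO, DEN, CDG, 32), (6, SFO, DEN, CDG, 38), (6, SFO, DEN, LHR, 32), (6, SFO, DEN, LHR, 38), (6, SFO, NYC, SFO, 32), (6, SFO, NYC, SFO, 38)}
π[pid, src, city, hours]: project onto (pid, src, city, hours) (2 duplicate(s) eliminated) → {(1, BOS, LA, 37), (23, CDG, ATL, 31), (23, CDG, ATL, 6), (23, CDG, MIA, 31), (23, CDG, MIA, 6), (23, CDG, NYC, 31), (23, CDG, NYC, 6), (23, CDG, SEA, 31), (23, CDG, SEA, 6), (27, LHR, BOS, 8), (27, LHR, BOS, 9), (6, SFO, DEN, 32), (6, SFO, DEN, 38), (6, SFO, NYC, 32), (6, SFO, NYC, 38)}
Filtering on hours < 31 and city ≠ DEN leaves {(23, CDG, ATL, 6), (23, CDG, MIA, 6), (23, CDG, NYC, 6), (23, CDG, SEA, 6), (27, LHR, BOS, 8), (27, LHR, BOS, 9)}.
π[src, pid, hours]: project onto (src, pid, hours) (3 duplicate(s) eliminated) → {(CDG, 23, 6), (LHR, 27, 8), (LHR, 27, 9)}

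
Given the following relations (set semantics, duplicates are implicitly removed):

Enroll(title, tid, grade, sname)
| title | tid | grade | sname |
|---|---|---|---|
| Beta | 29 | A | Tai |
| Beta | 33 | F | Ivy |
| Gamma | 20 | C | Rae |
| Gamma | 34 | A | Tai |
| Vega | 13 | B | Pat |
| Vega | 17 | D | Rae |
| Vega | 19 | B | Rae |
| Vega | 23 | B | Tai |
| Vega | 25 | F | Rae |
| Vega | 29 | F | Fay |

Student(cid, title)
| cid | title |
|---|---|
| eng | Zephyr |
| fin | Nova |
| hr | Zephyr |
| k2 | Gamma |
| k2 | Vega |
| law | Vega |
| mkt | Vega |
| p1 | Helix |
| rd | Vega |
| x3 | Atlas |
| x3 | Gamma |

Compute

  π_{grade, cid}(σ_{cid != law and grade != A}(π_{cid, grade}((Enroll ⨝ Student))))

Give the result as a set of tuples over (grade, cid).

Enroll ⋈ Student (natural join on title): {(Gamma, 20, C, Rae, k2), (Gamma, 20, C, Rae, x3), (Gamma, 34, A, Tai, k2), (Gamma, 34, A, Tai, x3), (Vega, 13, B, Pat, k2), (Vega, 13, B, Pat, law), (Vega, 13, B, Pat, mkt), (Vega, 13, B, Pat, rd), (Vega, 17, D, Rae, k2), (Vega, 17, D, Rae, law), (Vega, 17, D, Rae, mkt), (Vega, 17, D, Rae, rd), (Vega, 19, B, Rae, k2), (Vega, 19, B, Rae, law), (Vega, 19, B, Rae, mkt), (Vega, 19, B, Rae, rd), (Vega, 23, B, Tai, k2), (Vega, 23, B, Tai, law), (Vega, 23, B, Tai, mkt), (Vega, 23, B, Tai, rd), (Vega, 25, F, Rae, k2), (Vega, 25, F, Rae, law), (Vega, 25, F, Rae, mkt), (Vega, 25, F, Rae, rd), (Vega, 29, F, Fay, k2), (Vega, 29, F, Fay, law), (Vega, 29, F, Fay, mkt), (Vega, 29, F, Fay, rd)}
π[cid, grade]: project onto (cid, grade) (12 duplicate(s) eliminated) → {(k2, A), (k2, B), (k2, C), (k2, D), (k2, F), (law, B), (law, D), (law, F), (mkt, B), (mkt, D), (mkt, F), (rd, B), (rd, D), (rd, F), (x3, A), (x3, C)}
Apply σ_{cid != law and grade != A}; surviving tuples: {(k2, B), (k2, C), (k2, D), (k2, F), (mkt, B), (mkt, D), (mkt, F), (rd, B), (rd, D), (rd, F), (x3, C)}
π[grade, cid]: project onto (grade, cid) → {(B, k2), (B, mkt), (B, rd), (C, k2), (C, x3), (D, k2), (D, mkt), (D, rd), (F, k2), (F, mkt), (F, rd)}

{(B, k2), (B, mkt), (B, rd), (C, k2), (C, x3), (D, k2), (D, mkt), (D, rd), (F, k2), (F, mkt), (F, rd)}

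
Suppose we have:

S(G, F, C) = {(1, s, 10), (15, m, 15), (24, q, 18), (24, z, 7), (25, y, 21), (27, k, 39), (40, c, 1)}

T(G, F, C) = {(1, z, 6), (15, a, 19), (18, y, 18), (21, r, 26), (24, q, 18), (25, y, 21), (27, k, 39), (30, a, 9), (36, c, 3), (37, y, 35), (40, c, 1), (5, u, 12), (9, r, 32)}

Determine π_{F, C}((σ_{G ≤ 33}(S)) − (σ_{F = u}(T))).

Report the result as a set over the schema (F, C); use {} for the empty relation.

Apply σ_{G ≤ 33}; surviving tuples: {(1, s, 10), (15, m, 15), (24, q, 18), (24, z, 7), (25, y, 21), (27, k, 39)}
Apply σ_{F = u}; surviving tuples: {(5, u, 12)}
Set difference of the two operands is {(1, s, 10), (15, m, 15), (24, q, 18), (24, z, 7), (25, y, 21), (27, k, 39)}.
Keep only column(s) F, C: {(k, 39), (m, 15), (q, 18), (s, 10), (y, 21), (z, 7)}

{(k, 39), (m, 15), (q, 18), (s, 10), (y, 21), (z, 7)}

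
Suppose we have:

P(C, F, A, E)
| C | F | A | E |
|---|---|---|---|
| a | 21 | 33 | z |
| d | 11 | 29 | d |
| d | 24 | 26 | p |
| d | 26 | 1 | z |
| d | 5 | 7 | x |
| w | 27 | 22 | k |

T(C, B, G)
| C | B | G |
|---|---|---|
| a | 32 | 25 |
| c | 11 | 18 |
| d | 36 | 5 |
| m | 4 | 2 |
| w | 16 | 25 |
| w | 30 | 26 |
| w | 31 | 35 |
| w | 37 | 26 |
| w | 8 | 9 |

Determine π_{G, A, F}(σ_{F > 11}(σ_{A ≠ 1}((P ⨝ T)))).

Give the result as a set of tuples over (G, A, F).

{(25, 22, 27), (25, 33, 21), (26, 22, 27), (35, 22, 27), (5, 26, 24), (9, 22, 27)}

P ⋈ T (natural join on C): {(a, 21, 33, z, 32, 25), (d, 11, 29, d, 36, 5), (d, 24, 26, p, 36, 5), (d, 26, 1, z, 36, 5), (d, 5, 7, x, 36, 5), (w, 27, 22, k, 16, 25), (w, 27, 22, k, 30, 26), (w, 27, 22, k, 31, 35), (w, 27, 22, k, 37, 26), (w, 27, 22, k, 8, 9)}
Apply σ_{A ≠ 1}; surviving tuples: {(a, 21, 33, z, 32, 25), (d, 11, 29, d, 36, 5), (d, 24, 26, p, 36, 5), (d, 5, 7, x, 36, 5), (w, 27, 22, k, 16, 25), (w, 27, 22, k, 30, 26), (w, 27, 22, k, 31, 35), (w, 27, 22, k, 37, 26), (w, 27, 22, k, 8, 9)}
Apply σ_{F > 11}; surviving tuples: {(a, 21, 33, z, 32, 25), (d, 24, 26, p, 36, 5), (w, 27, 22, k, 16, 25), (w, 27, 22, k, 30, 26), (w, 27, 22, k, 31, 35), (w, 27, 22, k, 37, 26), (w, 27, 22, k, 8, 9)}
Projecting to G, A, F (1 duplicate(s) eliminated): {(25, 22, 27), (25, 33, 21), (26, 22, 27), (35, 22, 27), (5, 26, 24), (9, 22, 27)}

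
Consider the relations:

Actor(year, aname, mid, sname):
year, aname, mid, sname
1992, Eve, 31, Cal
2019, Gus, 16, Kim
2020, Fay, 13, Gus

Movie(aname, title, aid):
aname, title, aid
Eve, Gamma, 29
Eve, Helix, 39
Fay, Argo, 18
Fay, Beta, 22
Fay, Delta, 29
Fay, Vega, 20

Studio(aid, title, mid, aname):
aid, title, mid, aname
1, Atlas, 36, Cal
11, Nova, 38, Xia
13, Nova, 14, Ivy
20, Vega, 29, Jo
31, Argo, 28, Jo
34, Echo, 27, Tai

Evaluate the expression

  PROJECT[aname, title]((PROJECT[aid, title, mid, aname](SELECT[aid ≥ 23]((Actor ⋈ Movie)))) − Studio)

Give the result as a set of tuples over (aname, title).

{(Eve, Gamma), (Eve, Helix), (Fay, Delta)}

Joining Actor and Movie on aname yields {(1992, Eve, 31, Cal, Gamma, 29), (1992, Eve, 31, Cal, Helix, 39), (2020, Fay, 13, Gus, Argo, 18), (2020, Fay, 13, Gus, Beta, 22), (2020, Fay, 13, Gus, Delta, 29), (2020, Fay, 13, Gus, Vega, 20)}.
Apply σ_{aid ≥ 23}; surviving tuples: {(1992, Eve, 31, Cal, Gamma, 29), (1992, Eve, 31, Cal, Helix, 39), (2020, Fay, 13, Gus, Delta, 29)}
Keep only column(s) aid, title, mid, aname: {(29, Delta, 13, Fay), (29, Gamma, 31, Eve), (39, Helix, 31, Eve)}
Taking the difference: {(29, Delta, 13, Fay), (29, Gamma, 31, Eve), (39, Helix, 31, Eve)}
Keep only column(s) aname, title: {(Eve, Gamma), (Eve, Helix), (Fay, Delta)}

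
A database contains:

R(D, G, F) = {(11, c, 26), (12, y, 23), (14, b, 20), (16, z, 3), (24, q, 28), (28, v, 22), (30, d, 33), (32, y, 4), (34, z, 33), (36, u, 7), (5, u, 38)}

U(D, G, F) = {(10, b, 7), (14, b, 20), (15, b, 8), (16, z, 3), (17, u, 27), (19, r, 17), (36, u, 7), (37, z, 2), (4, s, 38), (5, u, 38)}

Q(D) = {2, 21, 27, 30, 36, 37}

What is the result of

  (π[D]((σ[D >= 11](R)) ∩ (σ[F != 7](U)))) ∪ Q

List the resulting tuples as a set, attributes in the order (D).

Apply σ_{D >= 11}; surviving tuples: {(11, c, 26), (12, y, 23), (14, b, 20), (16, z, 3), (24, q, 28), (28, v, 22), (30, d, 33), (32, y, 4), (34, z, 33), (36, u, 7)}
Apply σ_{F != 7}; surviving tuples: {(14, b, 20), (15, b, 8), (16, z, 3), (17, u, 27), (19, r, 17), (37, z, 2), (4, s, 38), (5, u, 38)}
Intersection: {(11, c, 26), (12, y, 23), (14, b, 20), (16, z, 3), (24, q, 28), (28, v, 22), (30, d, 33), (32, y, 4), (34, z, 33), (36, u, 7)} with {(14, b, 20), (15, b, 8), (16, z, 3), (17, u, 27), (19, r, 17), (37, z, 2), (4, s, 38), (5, u, 38)} → {(14, b, 20), (16, z, 3)}
Keep only column(s) D: {14, 16}
Union: {14, 16} with {2, 21, 27, 30, 36, 37} → {14, 16, 2, 21, 27, 30, 36, 37}

{14, 16, 2, 21, 27, 30, 36, 37}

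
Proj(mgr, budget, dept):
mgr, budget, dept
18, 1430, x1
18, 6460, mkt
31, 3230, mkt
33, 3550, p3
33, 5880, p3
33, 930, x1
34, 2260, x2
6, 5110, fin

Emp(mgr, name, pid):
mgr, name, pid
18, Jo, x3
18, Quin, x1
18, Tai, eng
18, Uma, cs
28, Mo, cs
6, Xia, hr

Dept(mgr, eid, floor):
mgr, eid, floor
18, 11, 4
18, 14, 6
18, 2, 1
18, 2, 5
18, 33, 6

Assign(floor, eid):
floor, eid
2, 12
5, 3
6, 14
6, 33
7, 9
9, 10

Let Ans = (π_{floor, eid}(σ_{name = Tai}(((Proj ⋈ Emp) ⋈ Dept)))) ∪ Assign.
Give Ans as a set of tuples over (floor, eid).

Natural join on mgr: {(18, 1430, x1, Jo, x3), (18, 1430, x1, Quin, x1), (18, 1430, x1, Tai, eng), (18, 1430, x1, Uma, cs), (18, 6460, mkt, Jo, x3), (18, 6460, mkt, Quin, x1), (18, 6460, mkt, Tai, eng), (18, 6460, mkt, Uma, cs), (6, 5110, fin, Xia, hr)}
Natural join on mgr: {(18, 1430, x1, Jo, x3, 11, 4), (18, 1430, x1, Jo, x3, 14, 6), (18, 1430, x1, Jo, x3, 2, 1), (18, 1430, x1, Jo, x3, 2, 5), (18, 1430, x1, Jo, x3, 33, 6), (18, 1430, x1, Quin, x1, 11, 4), (18, 1430, x1, Quin, x1, 14, 6), (18, 1430, x1, Quin, x1, 2, 1), (18, 1430, x1, Quin, x1, 2, 5), (18, 1430, x1, Quin, x1, 33, 6), (18, 1430, x1, Tai, eng, 11, 4), (18, 1430, x1, Tai, eng, 14, 6), (18, 1430, x1, Tai, eng, 2, 1), (18, 1430, x1, Tai, eng, 2, 5), (18, 1430, x1, Tai, eng, 33, 6), (18, 1430, x1, Uma, cs, 11, 4), (18, 1430, x1, Uma, cs, 14, 6), (18, 1430, x1, Uma, cs, 2, 1), (18, 1430, x1, Uma, cs, 2, 5), (18, 1430, x1, Uma, cs, 33, 6), (18, 6460, mkt, Jo, x3, 11, 4), (18, 6460, mkt, Jo, x3, 14, 6), (18, 6460, mkt, Jo, x3, 2, 1), (18, 6460, mkt, Jo, x3, 2, 5), (18, 6460, mkt, Jo, x3, 33, 6), (18, 6460, mkt, Quin, x1, 11, 4), (18, 6460, mkt, Quin, x1, 14, 6), (18, 6460, mkt, Quin, x1, 2, 1), (18, 6460, mkt, Quin, x1, 2, 5), (18, 6460, mkt, Quin, x1, 33, 6), (18, 6460, mkt, Tai, eng, 11, 4), (18, 6460, mkt, Tai, eng, 14, 6), (18, 6460, mkt, Tai, eng, 2, 1), (18, 6460, mkt, Tai, eng, 2, 5), (18, 6460, mkt, Tai, eng, 33, 6), (18, 6460, mkt, Uma, cs, 11, 4), (18, 6460, mkt, Uma, cs, 14, 6), (18, 6460, mkt, Uma, cs, 2, 1), (18, 6460, mkt, Uma, cs, 2, 5), (18, 6460, mkt, Uma, cs, 33, 6)}
σ[name = Tai]: keep tuples satisfying name = Tai → {(18, 1430, x1, Tai, eng, 11, 4), (18, 1430, x1, Tai, eng, 14, 6), (18, 1430, x1, Tai, eng, 2, 1), (18, 1430, x1, Tai, eng, 2, 5), (18, 1430, x1, Tai, eng, 33, 6), (18, 6460, mkt, Tai, eng, 11, 4), (18, 6460, mkt, Tai, eng, 14, 6), (18, 6460, mkt, Tai, eng, 2, 1), (18, 6460, mkt, Tai, eng, 2, 5), (18, 6460, mkt, Tai, eng, 33, 6)}
Projecting to floor, eid (5 duplicate(s) eliminated): {(1, 2), (4, 11), (5, 2), (6, 14), (6, 33)}
Set union of the two operands is {(1, 2), (2, 12), (4, 11), (5, 2), (5, 3), (6, 14), (6, 33), (7, 9), (9, 10)}.

{(1, 2), (2, 12), (4, 11), (5, 2), (5, 3), (6, 14), (6, 33), (7, 9), (9, 10)}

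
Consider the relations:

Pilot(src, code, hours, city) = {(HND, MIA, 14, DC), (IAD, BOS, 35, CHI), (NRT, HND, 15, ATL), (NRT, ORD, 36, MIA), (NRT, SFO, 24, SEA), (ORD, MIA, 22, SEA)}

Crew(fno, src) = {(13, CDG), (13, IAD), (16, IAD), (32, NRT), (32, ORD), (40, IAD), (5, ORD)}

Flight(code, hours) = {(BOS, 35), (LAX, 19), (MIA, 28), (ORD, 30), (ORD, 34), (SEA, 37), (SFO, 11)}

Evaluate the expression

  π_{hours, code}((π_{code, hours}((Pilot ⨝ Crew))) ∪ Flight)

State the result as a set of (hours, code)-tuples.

{(11, SFO), (15, HND), (19, LAX), (22, MIA), (24, SFO), (28, MIA), (30, ORD), (34, ORD), (35, BOS), (36, ORD), (37, SEA)}

Joining Pilot and Crew on src yields {(IAD, BOS, 35, CHI, 13), (IAD, BOS, 35, CHI, 16), (IAD, BOS, 35, CHI, 40), (NRT, HND, 15, ATL, 32), (NRT, ORD, 36, MIA, 32), (NRT, SFO, 24, SEA, 32), (ORD, MIA, 22, SEA, 32), (ORD, MIA, 22, SEA, 5)}.
Keep only column(s) code, hours (3 duplicate(s) eliminated): {(BOS, 35), (HND, 15), (MIA, 22), (ORD, 36), (SFO, 24)}
Taking the union: {(BOS, 35), (HND, 15), (LAX, 19), (MIA, 22), (MIA, 28), (ORD, 30), (ORD, 34), (ORD, 36), (SEA, 37), (SFO, 11), (SFO, 24)}
Keep only column(s) hours, code: {(11, SFO), (15, HND), (19, LAX), (22, MIA), (24, SFO), (28, MIA), (30, ORD), (34, ORD), (35, BOS), (36, ORD), (37, SEA)}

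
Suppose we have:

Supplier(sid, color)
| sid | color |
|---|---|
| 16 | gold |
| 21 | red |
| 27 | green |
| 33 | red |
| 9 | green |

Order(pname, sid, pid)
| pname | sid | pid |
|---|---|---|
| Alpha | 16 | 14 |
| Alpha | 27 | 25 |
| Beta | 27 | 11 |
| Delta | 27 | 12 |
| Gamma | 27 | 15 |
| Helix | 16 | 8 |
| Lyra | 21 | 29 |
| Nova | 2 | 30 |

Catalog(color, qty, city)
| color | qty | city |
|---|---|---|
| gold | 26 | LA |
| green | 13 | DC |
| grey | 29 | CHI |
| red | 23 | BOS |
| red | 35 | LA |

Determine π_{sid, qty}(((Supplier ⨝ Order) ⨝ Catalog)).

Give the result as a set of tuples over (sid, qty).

Joining Supplier and Order on sid yields {(16, gold, Alpha, 14), (16, gold, Helix, 8), (21, red, Lyra, 29), (27, green, Alpha, 25), (27, green, Beta, 11), (27, green, Delta, 12), (27, green, Gamma, 15)}.
Joining (Supplier ⨝ Order) and Catalog on color yields {(16, gold, Alpha, 14, 26, LA), (16, gold, Helix, 8, 26, LA), (21, red, Lyra, 29, 23, BOS), (21, red, Lyra, 29, 35, LA), (27, green, Alpha, 25, 13, DC), (27, green, Beta, 11, 13, DC), (27, green, Delta, 12, 13, DC), (27, green, Gamma, 15, 13, DC)}.
Projecting to sid, qty (4 duplicate(s) eliminated): {(16, 26), (21, 23), (21, 35), (27, 13)}

{(16, 26), (21, 23), (21, 35), (27, 13)}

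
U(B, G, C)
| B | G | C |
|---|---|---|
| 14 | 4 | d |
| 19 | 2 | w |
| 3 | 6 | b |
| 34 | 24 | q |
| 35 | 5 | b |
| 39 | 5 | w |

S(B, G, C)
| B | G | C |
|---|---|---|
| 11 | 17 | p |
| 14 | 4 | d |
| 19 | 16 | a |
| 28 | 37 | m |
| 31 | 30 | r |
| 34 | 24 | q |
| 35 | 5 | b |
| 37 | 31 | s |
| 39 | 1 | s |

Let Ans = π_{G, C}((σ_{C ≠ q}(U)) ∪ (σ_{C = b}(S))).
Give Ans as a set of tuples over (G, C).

Filtering on C ≠ q leaves {(14, 4, d), (19, 2, w), (3, 6, b), (35, 5, b), (39, 5, w)}.
Filtering on C = b leaves {(35, 5, b)}.
Taking the union: {(14, 4, d), (19, 2, w), (3, 6, b), (35, 5, b), (39, 5, w)}
π_{G, C} gives {(2, w), (4, d), (5, b), (5, w), (6, b)}.

{(2, w), (4, d), (5, b), (5, w), (6, b)}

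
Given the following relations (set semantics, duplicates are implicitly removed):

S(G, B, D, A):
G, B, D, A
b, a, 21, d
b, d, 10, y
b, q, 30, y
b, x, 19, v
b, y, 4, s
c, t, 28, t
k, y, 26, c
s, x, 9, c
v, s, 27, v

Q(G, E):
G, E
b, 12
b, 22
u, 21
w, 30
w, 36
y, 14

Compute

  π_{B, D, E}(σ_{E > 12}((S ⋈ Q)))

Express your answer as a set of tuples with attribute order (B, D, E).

Natural join on G: {(b, a, 21, d, 12), (b, a, 21, d, 22), (b, d, 10, y, 12), (b, d, 10, y, 22), (b, q, 30, y, 12), (b, q, 30, y, 22), (b, x, 19, v, 12), (b, x, 19, v, 22), (b, y, 4, s, 12), (b, y, 4, s, 22)}
Apply σ_{E > 12}; surviving tuples: {(b, a, 21, d, 22), (b, d, 10, y, 22), (b, q, 30, y, 22), (b, x, 19, v, 22), (b, y, 4, s, 22)}
π[B, D, E]: project onto (B, D, E) → {(a, 21, 22), (d, 10, 22), (q, 30, 22), (x, 19, 22), (y, 4, 22)}

{(a, 21, 22), (d, 10, 22), (q, 30, 22), (x, 19, 22), (y, 4, 22)}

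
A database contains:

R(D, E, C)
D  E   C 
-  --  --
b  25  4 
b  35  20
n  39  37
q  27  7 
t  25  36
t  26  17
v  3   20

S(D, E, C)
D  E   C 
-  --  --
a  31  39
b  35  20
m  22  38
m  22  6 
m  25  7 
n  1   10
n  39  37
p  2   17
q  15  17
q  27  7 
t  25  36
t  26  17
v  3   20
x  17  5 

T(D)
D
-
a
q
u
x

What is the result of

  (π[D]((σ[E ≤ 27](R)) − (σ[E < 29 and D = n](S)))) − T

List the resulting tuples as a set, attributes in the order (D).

{b, t, v}

Filtering on E ≤ 27 leaves {(b, 25, 4), (q, 27, 7), (t, 25, 36), (t, 26, 17), (v, 3, 20)}.
Filtering on E < 29 and D = n leaves {(n, 1, 10)}.
Difference: {(b, 25, 4), (q, 27, 7), (t, 25, 36), (t, 26, 17), (v, 3, 20)} with {(n, 1, 10)} → {(b, 25, 4), (q, 27, 7), (t, 25, 36), (t, 26, 17), (v, 3, 20)}
Projecting to D (1 duplicate(s) eliminated): {b, q, t, v}
Difference: {b, q, t, v} with {a, q, u, x} → {b, t, v}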